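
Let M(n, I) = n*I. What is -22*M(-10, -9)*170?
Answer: -336600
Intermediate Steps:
M(n, I) = I*n
-22*M(-10, -9)*170 = -(-198)*(-10)*170 = -22*90*170 = -1980*170 = -336600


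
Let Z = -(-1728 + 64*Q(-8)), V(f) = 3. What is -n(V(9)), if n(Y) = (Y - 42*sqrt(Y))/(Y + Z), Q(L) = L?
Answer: -3/2243 + 42*sqrt(3)/2243 ≈ 0.031095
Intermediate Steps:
Z = 2240 (Z = -64/(1/(-27 - 8)) = -64/(1/(-35)) = -64/(-1/35) = -64*(-35) = 2240)
n(Y) = (Y - 42*sqrt(Y))/(2240 + Y) (n(Y) = (Y - 42*sqrt(Y))/(Y + 2240) = (Y - 42*sqrt(Y))/(2240 + Y))
-n(V(9)) = -(3 - 42*sqrt(3))/(2240 + 3) = -(3 - 42*sqrt(3))/2243 = -(3/2243 - 42*sqrt(3)/2243) = -3/2243 + 42*sqrt(3)/2243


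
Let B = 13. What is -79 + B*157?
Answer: 1962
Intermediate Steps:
-79 + B*157 = -79 + 13*157 = -79 + 2041 = 1962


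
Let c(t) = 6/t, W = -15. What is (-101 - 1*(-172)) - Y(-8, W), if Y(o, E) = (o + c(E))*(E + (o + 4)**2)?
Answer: 397/5 ≈ 79.400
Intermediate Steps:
Y(o, E) = (E + (4 + o)**2)*(o + 6/E) (Y(o, E) = (o + 6/E)*(E + (o + 4)**2) = (o + 6/E)*(E + (4 + o)**2) = (E + (4 + o)**2)*(o + 6/E))
(-101 - 1*(-172)) - Y(-8, W) = (-101 - 1*(-172)) - (6 - 15*(-8) - 8*(4 - 8)**2 + 6*(4 - 8)**2/(-15)) = (-101 + 172) - (6 + 120 - 8*(-4)**2 + 6*(-1/15)*(-4)**2) = 71 - (6 + 120 - 8*16 + 6*(-1/15)*16) = 71 - (6 + 120 - 128 - 32/5) = 71 - 1*(-42/5) = 71 + 42/5 = 397/5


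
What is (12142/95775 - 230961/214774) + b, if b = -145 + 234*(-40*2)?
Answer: -388072182374117/20569979850 ≈ -18866.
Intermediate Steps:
b = -18865 (b = -145 + 234*(-80) = -145 - 18720 = -18865)
(12142/95775 - 230961/214774) + b = (12142/95775 - 230961/214774) - 18865 = -19512503867/20569979850 - 18865 = -388072182374117/20569979850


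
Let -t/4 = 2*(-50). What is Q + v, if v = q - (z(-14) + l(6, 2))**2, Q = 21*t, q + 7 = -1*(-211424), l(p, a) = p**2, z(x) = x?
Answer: 219333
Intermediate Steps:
t = 400 (t = -8*(-50) = -4*(-100) = 400)
q = 211417 (q = -7 - 1*(-211424) = -7 + 211424 = 211417)
Q = 8400 (Q = 21*400 = 8400)
v = 210933 (v = 211417 - (-14 + 6**2)**2 = 211417 - (-14 + 36)**2 = 211417 - 1*22**2 = 211417 - 1*484 = 211417 - 484 = 210933)
Q + v = 8400 + 210933 = 219333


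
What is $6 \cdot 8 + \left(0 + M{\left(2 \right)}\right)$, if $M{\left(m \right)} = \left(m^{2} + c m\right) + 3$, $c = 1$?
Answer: $57$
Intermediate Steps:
$M{\left(m \right)} = 3 + m + m^{2}$ ($M{\left(m \right)} = \left(m^{2} + 1 m\right) + 3 = \left(m^{2} + m\right) + 3 = \left(m + m^{2}\right) + 3 = 3 + m + m^{2}$)
$6 \cdot 8 + \left(0 + M{\left(2 \right)}\right) = 6 \cdot 8 + \left(0 + \left(3 + 2 + 2^{2}\right)\right) = 48 + \left(0 + \left(3 + 2 + 4\right)\right) = 48 + \left(0 + 9\right) = 48 + 9 = 57$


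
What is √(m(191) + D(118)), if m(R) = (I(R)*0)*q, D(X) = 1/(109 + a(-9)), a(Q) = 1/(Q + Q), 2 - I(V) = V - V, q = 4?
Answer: 3*√3922/1961 ≈ 0.095807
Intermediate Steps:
I(V) = 2 (I(V) = 2 - (V - V) = 2 - 1*0 = 2 + 0 = 2)
a(Q) = 1/(2*Q)
D(X) = 18/1961 (D(X) = 1/(109 + (½)/(-9)) = 1/(109 + (½)*(-⅑)) = 1/(109 - 1/18) = 1/(1961/18) = 18/1961)
m(R) = 0 (m(R) = (2*0)*4 = 0*4 = 0)
√(m(191) + D(118)) = √(0 + 18/1961) = √(18/1961) = 3*√3922/1961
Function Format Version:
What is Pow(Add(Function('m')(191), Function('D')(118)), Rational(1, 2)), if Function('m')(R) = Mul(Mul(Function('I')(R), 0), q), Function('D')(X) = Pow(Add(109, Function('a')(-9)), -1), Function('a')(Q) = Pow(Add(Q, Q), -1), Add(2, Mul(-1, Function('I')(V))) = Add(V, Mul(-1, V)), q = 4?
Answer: Mul(Rational(3, 1961), Pow(3922, Rational(1, 2))) ≈ 0.095807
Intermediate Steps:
Function('I')(V) = 2 (Function('I')(V) = Add(2, Mul(-1, Add(V, Mul(-1, V)))) = Add(2, Mul(-1, 0)) = Add(2, 0) = 2)
Function('a')(Q) = Mul(Rational(1, 2), Pow(Q, -1)) (Function('a')(Q) = Pow(Mul(2, Q), -1) = Mul(Rational(1, 2), Pow(Q, -1)))
Function('D')(X) = Rational(18, 1961) (Function('D')(X) = Pow(Add(109, Mul(Rational(1, 2), Pow(-9, -1))), -1) = Pow(Add(109, Mul(Rational(1, 2), Rational(-1, 9))), -1) = Pow(Add(109, Rational(-1, 18)), -1) = Pow(Rational(1961, 18), -1) = Rational(18, 1961))
Function('m')(R) = 0 (Function('m')(R) = Mul(Mul(2, 0), 4) = Mul(0, 4) = 0)
Pow(Add(Function('m')(191), Function('D')(118)), Rational(1, 2)) = Pow(Add(0, Rational(18, 1961)), Rational(1, 2)) = Pow(Rational(18, 1961), Rational(1, 2)) = Mul(Rational(3, 1961), Pow(3922, Rational(1, 2)))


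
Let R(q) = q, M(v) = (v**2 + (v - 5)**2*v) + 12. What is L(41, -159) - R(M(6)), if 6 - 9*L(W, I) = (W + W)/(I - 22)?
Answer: -86798/1629 ≈ -53.283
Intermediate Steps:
M(v) = 12 + v**2 + v*(-5 + v)**2 (M(v) = (v**2 + (-5 + v)**2*v) + 12 = (v**2 + v*(-5 + v)**2) + 12 = 12 + v**2 + v*(-5 + v)**2)
L(W, I) = 2/3 - 2*W/(9*(-22 + I)) (L(W, I) = 2/3 - (W + W)/(9*(I - 22)) = 2/3 - 2*W/(9*(-22 + I)))
L(41, -159) - R(M(6)) = 2*(-66 - 1*41 + 3*(-159))/(9*(-22 - 159)) - (12 + 6**2 + 6*(-5 + 6)**2) = (2/9)*(-66 - 41 - 477)/(-181) - (12 + 36 + 6*1**2) = (2/9)*(-1/181)*(-584) - (12 + 36 + 6*1) = 1168/1629 - (12 + 36 + 6) = 1168/1629 - 1*54 = 1168/1629 - 54 = -86798/1629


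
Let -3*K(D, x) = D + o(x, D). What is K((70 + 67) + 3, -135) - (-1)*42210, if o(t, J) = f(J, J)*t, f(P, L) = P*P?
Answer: 2772490/3 ≈ 9.2416e+5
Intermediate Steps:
f(P, L) = P²
o(t, J) = t*J² (o(t, J) = J²*t = t*J²)
K(D, x) = -D/3 - x*D²/3 (K(D, x) = -(D + x*D²)/3 = -D/3 - x*D²/3)
K((70 + 67) + 3, -135) - (-1)*42210 = ((70 + 67) + 3)*(-1 - 1*((70 + 67) + 3)*(-135))/3 - (-1)*42210 = (137 + 3)*(-1 - 1*(137 + 3)*(-135))/3 - 1*(-42210) = (⅓)*140*(-1 - 1*140*(-135)) + 42210 = (⅓)*140*(-1 + 18900) + 42210 = (⅓)*140*18899 + 42210 = 2645860/3 + 42210 = 2772490/3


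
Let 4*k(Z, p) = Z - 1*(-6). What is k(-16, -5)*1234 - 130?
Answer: -3215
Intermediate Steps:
k(Z, p) = 3/2 + Z/4 (k(Z, p) = (Z - 1*(-6))/4 = (Z + 6)/4 = (6 + Z)/4 = 3/2 + Z/4)
k(-16, -5)*1234 - 130 = (3/2 + (¼)*(-16))*1234 - 130 = (3/2 - 4)*1234 - 130 = -5/2*1234 - 130 = -3085 - 130 = -3215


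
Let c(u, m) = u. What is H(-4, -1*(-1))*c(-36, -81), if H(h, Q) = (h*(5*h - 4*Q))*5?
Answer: -17280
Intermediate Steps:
H(h, Q) = 5*h*(-4*Q + 5*h) (H(h, Q) = (h*(-4*Q + 5*h))*5 = 5*h*(-4*Q + 5*h))
H(-4, -1*(-1))*c(-36, -81) = (5*(-4)*(-(-4)*(-1) + 5*(-4)))*(-36) = (5*(-4)*(-4*1 - 20))*(-36) = (5*(-4)*(-4 - 20))*(-36) = (5*(-4)*(-24))*(-36) = 480*(-36) = -17280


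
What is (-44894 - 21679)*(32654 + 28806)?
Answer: -4091576580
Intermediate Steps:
(-44894 - 21679)*(32654 + 28806) = -66573*61460 = -4091576580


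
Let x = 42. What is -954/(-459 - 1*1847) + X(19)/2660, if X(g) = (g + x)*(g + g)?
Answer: 103723/80710 ≈ 1.2851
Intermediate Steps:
X(g) = 2*g*(42 + g) (X(g) = (g + 42)*(g + g) = (42 + g)*(2*g) = 2*g*(42 + g))
-954/(-459 - 1*1847) + X(19)/2660 = -954/(-459 - 1*1847) + (2*19*(42 + 19))/2660 = -954/(-459 - 1847) + (2*19*61)*(1/2660) = -954/(-2306) + 2318*(1/2660) = -954*(-1/2306) + 61/70 = 477/1153 + 61/70 = 103723/80710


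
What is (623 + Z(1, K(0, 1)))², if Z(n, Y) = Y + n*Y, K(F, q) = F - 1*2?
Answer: 383161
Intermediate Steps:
K(F, q) = -2 + F (K(F, q) = F - 2 = -2 + F)
Z(n, Y) = Y + Y*n
(623 + Z(1, K(0, 1)))² = (623 + (-2 + 0)*(1 + 1))² = (623 - 2*2)² = (623 - 4)² = 619² = 383161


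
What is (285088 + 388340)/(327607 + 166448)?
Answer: 224476/164685 ≈ 1.3631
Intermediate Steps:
(285088 + 388340)/(327607 + 166448) = 673428/494055 = 673428*(1/494055) = 224476/164685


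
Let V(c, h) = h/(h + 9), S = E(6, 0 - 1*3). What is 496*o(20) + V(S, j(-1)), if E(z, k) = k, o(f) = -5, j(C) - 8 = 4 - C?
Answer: -54547/22 ≈ -2479.4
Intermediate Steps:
j(C) = 12 - C (j(C) = 8 + (4 - C) = 12 - C)
S = -3 (S = 0 - 1*3 = 0 - 3 = -3)
V(c, h) = h/(9 + h)
496*o(20) + V(S, j(-1)) = 496*(-5) + (12 - 1*(-1))/(9 + (12 - 1*(-1))) = -2480 + (12 + 1)/(9 + (12 + 1)) = -2480 + 13/(9 + 13) = -2480 + 13/22 = -54547/22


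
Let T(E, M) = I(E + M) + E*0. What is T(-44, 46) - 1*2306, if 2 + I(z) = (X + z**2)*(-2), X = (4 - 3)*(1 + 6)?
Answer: -2330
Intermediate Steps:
X = 7 (X = 1*7 = 7)
I(z) = -16 - 2*z**2 (I(z) = -2 + (7 + z**2)*(-2) = -2 + (-14 - 2*z**2) = -16 - 2*z**2)
T(E, M) = -16 - 2*(E + M)**2 (T(E, M) = (-16 - 2*(E + M)**2) + E*0 = (-16 - 2*(E + M)**2) + 0 = -16 - 2*(E + M)**2)
T(-44, 46) - 1*2306 = (-16 - 2*(-44 + 46)**2) - 1*2306 = (-16 - 2*2**2) - 2306 = (-16 - 2*4) - 2306 = (-16 - 8) - 2306 = -24 - 2306 = -2330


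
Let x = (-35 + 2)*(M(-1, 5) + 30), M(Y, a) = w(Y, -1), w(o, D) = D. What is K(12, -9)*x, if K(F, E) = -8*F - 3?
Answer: 94743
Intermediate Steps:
K(F, E) = -3 - 8*F
M(Y, a) = -1
x = -957 (x = (-35 + 2)*(-1 + 30) = -33*29 = -957)
K(12, -9)*x = (-3 - 8*12)*(-957) = (-3 - 96)*(-957) = -99*(-957) = 94743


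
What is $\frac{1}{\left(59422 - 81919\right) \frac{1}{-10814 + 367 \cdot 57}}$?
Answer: $- \frac{10105}{22497} \approx -0.44917$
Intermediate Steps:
$\frac{1}{\left(59422 - 81919\right) \frac{1}{-10814 + 367 \cdot 57}} = \frac{1}{\left(-22497\right) \frac{1}{-10814 + 20919}} = - \frac{1}{22497 \cdot \frac{1}{10105}} = - \frac{\frac{1}{\frac{1}{10105}}}{22497} = \left(- \frac{1}{22497}\right) 10105 = - \frac{10105}{22497}$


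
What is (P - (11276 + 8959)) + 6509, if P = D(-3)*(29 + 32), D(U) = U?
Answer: -13909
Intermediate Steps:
P = -183 (P = -3*(29 + 32) = -3*61 = -183)
(P - (11276 + 8959)) + 6509 = (-183 - (11276 + 8959)) + 6509 = (-183 - 1*20235) + 6509 = (-183 - 20235) + 6509 = -20418 + 6509 = -13909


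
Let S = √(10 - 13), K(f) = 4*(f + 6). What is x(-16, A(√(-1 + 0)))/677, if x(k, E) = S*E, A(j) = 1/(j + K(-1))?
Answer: I*√3*(20 - I)/271477 ≈ 6.3801e-6 + 0.0001276*I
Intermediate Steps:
K(f) = 24 + 4*f (K(f) = 4*(6 + f) = 24 + 4*f)
S = I*√3 (S = √(-3) = I*√3 ≈ 1.732*I)
A(j) = 1/(20 + j) (A(j) = 1/(j + (24 + 4*(-1))) = 1/(j + (24 - 4)) = 1/(j + 20) = 1/(20 + j))
x(k, E) = I*E*√3 (x(k, E) = (I*√3)*E = I*E*√3)
x(-16, A(√(-1 + 0)))/677 = (I*√3/(20 + √(-1 + 0)))/677 = (I*√3/(20 + √(-1)))*(1/677) = (I*√3/(20 + I))*(1/677) = (I*((20 - I)/401)*√3)*(1/677) = (I*√3*(20 - I)/401)*(1/677) = I*√3*(20 - I)/271477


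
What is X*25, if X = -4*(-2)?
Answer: 200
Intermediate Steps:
X = 8
X*25 = 8*25 = 200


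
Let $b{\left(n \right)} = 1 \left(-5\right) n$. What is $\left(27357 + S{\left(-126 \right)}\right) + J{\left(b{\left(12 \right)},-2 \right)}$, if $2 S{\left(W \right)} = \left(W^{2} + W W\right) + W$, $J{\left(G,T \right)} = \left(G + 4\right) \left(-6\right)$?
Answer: $43506$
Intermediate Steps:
$b{\left(n \right)} = - 5 n$
$J{\left(G,T \right)} = -24 - 6 G$ ($J{\left(G,T \right)} = \left(4 + G\right) \left(-6\right) = -24 - 6 G$)
$S{\left(W \right)} = W^{2} + \frac{W}{2}$ ($S{\left(W \right)} = \frac{\left(W^{2} + W W\right) + W}{2} = \frac{\left(W^{2} + W^{2}\right) + W}{2} = \frac{2 W^{2} + W}{2} = \frac{W + 2 W^{2}}{2} = W^{2} + \frac{W}{2}$)
$\left(27357 + S{\left(-126 \right)}\right) + J{\left(b{\left(12 \right)},-2 \right)} = \left(27357 - 126 \left(\frac{1}{2} - 126\right)\right) - \left(24 + 6 \left(\left(-5\right) 12\right)\right) = \left(27357 - -15813\right) - -336 = \left(27357 + 15813\right) + \left(-24 + 360\right) = 43170 + 336 = 43506$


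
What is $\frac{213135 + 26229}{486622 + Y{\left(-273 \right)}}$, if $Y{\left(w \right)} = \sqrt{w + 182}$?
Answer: $\frac{116479788408}{236800970975} - \frac{239364 i \sqrt{91}}{236800970975} \approx 0.49189 - 9.6426 \cdot 10^{-6} i$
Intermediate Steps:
$Y{\left(w \right)} = \sqrt{182 + w}$
$\frac{213135 + 26229}{486622 + Y{\left(-273 \right)}} = \frac{213135 + 26229}{486622 + \sqrt{182 - 273}} = \frac{239364}{486622 + \sqrt{-91}} = \frac{239364}{486622 + i \sqrt{91}}$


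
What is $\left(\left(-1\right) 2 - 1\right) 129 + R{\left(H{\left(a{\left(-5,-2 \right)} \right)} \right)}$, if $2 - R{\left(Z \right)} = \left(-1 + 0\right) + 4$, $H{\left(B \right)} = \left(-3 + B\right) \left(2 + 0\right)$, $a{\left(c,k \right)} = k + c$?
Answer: $-388$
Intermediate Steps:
$a{\left(c,k \right)} = c + k$
$H{\left(B \right)} = -6 + 2 B$ ($H{\left(B \right)} = \left(-3 + B\right) 2 = -6 + 2 B$)
$R{\left(Z \right)} = -1$ ($R{\left(Z \right)} = 2 - \left(\left(-1 + 0\right) + 4\right) = 2 - \left(-1 + 4\right) = 2 - 3 = -1$)
$\left(\left(-1\right) 2 - 1\right) 129 + R{\left(H{\left(a{\left(-5,-2 \right)} \right)} \right)} = \left(\left(-1\right) 2 - 1\right) 129 - 1 = \left(-2 - 1\right) 129 - 1 = \left(-3\right) 129 - 1 = -387 - 1 = -388$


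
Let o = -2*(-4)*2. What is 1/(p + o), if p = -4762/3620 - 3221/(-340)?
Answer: 61540/1486687 ≈ 0.041394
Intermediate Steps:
o = 16 (o = 8*2 = 16)
p = 502047/61540 (p = -4762*1/3620 - 3221*(-1/340) = -2381/1810 + 3221/340 = 502047/61540 ≈ 8.1581)
1/(p + o) = 1/(502047/61540 + 16) = 1/(1486687/61540) = 61540/1486687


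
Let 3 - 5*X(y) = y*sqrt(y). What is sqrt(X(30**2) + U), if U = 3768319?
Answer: 19*sqrt(260590)/5 ≈ 1939.8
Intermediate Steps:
X(y) = 3/5 - y**(3/2)/5 (X(y) = 3/5 - y*sqrt(y)/5 = 3/5 - y**(3/2)/5)
sqrt(X(30**2) + U) = sqrt((3/5 - (30**2)**(3/2)/5) + 3768319) = sqrt((3/5 - 900**(3/2)/5) + 3768319) = sqrt((3/5 - 1/5*27000) + 3768319) = sqrt((3/5 - 5400) + 3768319) = sqrt(-26997/5 + 3768319) = sqrt(18814598/5) = 19*sqrt(260590)/5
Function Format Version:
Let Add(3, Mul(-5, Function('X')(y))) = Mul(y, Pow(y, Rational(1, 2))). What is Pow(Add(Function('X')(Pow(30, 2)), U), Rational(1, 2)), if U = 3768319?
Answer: Mul(Rational(19, 5), Pow(260590, Rational(1, 2))) ≈ 1939.8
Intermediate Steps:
Function('X')(y) = Add(Rational(3, 5), Mul(Rational(-1, 5), Pow(y, Rational(3, 2)))) (Function('X')(y) = Add(Rational(3, 5), Mul(Rational(-1, 5), Mul(y, Pow(y, Rational(1, 2))))) = Add(Rational(3, 5), Mul(Rational(-1, 5), Pow(y, Rational(3, 2)))))
Pow(Add(Function('X')(Pow(30, 2)), U), Rational(1, 2)) = Pow(Add(Add(Rational(3, 5), Mul(Rational(-1, 5), Pow(Pow(30, 2), Rational(3, 2)))), 3768319), Rational(1, 2)) = Pow(Add(Add(Rational(3, 5), Mul(Rational(-1, 5), Pow(900, Rational(3, 2)))), 3768319), Rational(1, 2)) = Pow(Add(Add(Rational(3, 5), Mul(Rational(-1, 5), 27000)), 3768319), Rational(1, 2)) = Pow(Add(Add(Rational(3, 5), -5400), 3768319), Rational(1, 2)) = Pow(Add(Rational(-26997, 5), 3768319), Rational(1, 2)) = Pow(Rational(18814598, 5), Rational(1, 2)) = Mul(Rational(19, 5), Pow(260590, Rational(1, 2)))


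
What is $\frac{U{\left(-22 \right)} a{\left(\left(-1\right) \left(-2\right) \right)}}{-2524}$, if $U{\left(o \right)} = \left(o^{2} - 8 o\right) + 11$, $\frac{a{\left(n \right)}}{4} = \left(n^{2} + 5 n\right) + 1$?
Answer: $- \frac{10065}{631} \approx -15.951$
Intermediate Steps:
$a{\left(n \right)} = 4 + 4 n^{2} + 20 n$ ($a{\left(n \right)} = 4 \left(\left(n^{2} + 5 n\right) + 1\right) = 4 \left(1 + n^{2} + 5 n\right) = 4 + 4 n^{2} + 20 n$)
$U{\left(o \right)} = 11 + o^{2} - 8 o$
$\frac{U{\left(-22 \right)} a{\left(\left(-1\right) \left(-2\right) \right)}}{-2524} = \frac{\left(11 + \left(-22\right)^{2} - -176\right) \left(4 + 4 \left(\left(-1\right) \left(-2\right)\right)^{2} + 20 \left(\left(-1\right) \left(-2\right)\right)\right)}{-2524} = \left(11 + 484 + 176\right) \left(4 + 4 \cdot 2^{2} + 20 \cdot 2\right) \left(- \frac{1}{2524}\right) = 671 \left(4 + 4 \cdot 4 + 40\right) \left(- \frac{1}{2524}\right) = 671 \left(4 + 16 + 40\right) \left(- \frac{1}{2524}\right) = 671 \cdot 60 \left(- \frac{1}{2524}\right) = 40260 \left(- \frac{1}{2524}\right) = - \frac{10065}{631}$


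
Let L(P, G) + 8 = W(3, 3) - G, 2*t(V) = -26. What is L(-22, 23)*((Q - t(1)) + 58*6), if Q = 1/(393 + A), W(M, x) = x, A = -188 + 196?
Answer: -4053336/401 ≈ -10108.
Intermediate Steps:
A = 8
t(V) = -13 (t(V) = (1/2)*(-26) = -13)
Q = 1/401 (Q = 1/(393 + 8) = 1/401 ≈ 0.0024938)
L(P, G) = -5 - G (L(P, G) = -8 + (3 - G) = -5 - G)
L(-22, 23)*((Q - t(1)) + 58*6) = (-5 - 1*23)*((1/401 - 1*(-13)) + 58*6) = (-5 - 23)*((1/401 + 13) + 348) = -28*(5214/401 + 348) = -28*144762/401 = -4053336/401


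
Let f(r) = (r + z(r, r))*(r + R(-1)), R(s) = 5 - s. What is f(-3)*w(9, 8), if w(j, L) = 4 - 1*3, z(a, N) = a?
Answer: -18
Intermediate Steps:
w(j, L) = 1 (w(j, L) = 4 - 3 = 1)
f(r) = 2*r*(6 + r) (f(r) = (r + r)*(r + (5 - 1*(-1))) = (2*r)*(r + (5 + 1)) = (2*r)*(r + 6) = (2*r)*(6 + r) = 2*r*(6 + r))
f(-3)*w(9, 8) = (2*(-3)*(6 - 3))*1 = (2*(-3)*3)*1 = -18*1 = -18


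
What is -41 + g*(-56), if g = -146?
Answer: 8135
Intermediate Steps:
-41 + g*(-56) = -41 - 146*(-56) = -41 + 8176 = 8135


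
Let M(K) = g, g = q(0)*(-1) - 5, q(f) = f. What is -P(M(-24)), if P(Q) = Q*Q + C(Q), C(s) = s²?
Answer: -50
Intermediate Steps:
g = -5 (g = 0*(-1) - 5 = 0 - 5 = -5)
M(K) = -5
P(Q) = 2*Q² (P(Q) = Q*Q + Q² = Q² + Q² = 2*Q²)
-P(M(-24)) = -2*(-5)² = -2*25 = -1*50 = -50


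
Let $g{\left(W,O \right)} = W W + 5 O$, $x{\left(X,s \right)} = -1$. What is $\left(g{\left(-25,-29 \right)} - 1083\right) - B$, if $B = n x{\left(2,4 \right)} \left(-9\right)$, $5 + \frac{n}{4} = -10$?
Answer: $-63$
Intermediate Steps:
$n = -60$ ($n = -20 + 4 \left(-10\right) = -20 - 40 = -60$)
$g{\left(W,O \right)} = W^{2} + 5 O$
$B = -540$ ($B = \left(-60\right) \left(-1\right) \left(-9\right) = 60 \left(-9\right) = -540$)
$\left(g{\left(-25,-29 \right)} - 1083\right) - B = \left(\left(\left(-25\right)^{2} + 5 \left(-29\right)\right) - 1083\right) - -540 = \left(\left(625 - 145\right) - 1083\right) + 540 = \left(480 - 1083\right) + 540 = -603 + 540 = -63$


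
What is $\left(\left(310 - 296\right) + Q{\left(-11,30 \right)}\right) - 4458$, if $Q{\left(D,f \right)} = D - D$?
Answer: $-4444$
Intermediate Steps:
$Q{\left(D,f \right)} = 0$
$\left(\left(310 - 296\right) + Q{\left(-11,30 \right)}\right) - 4458 = \left(\left(310 - 296\right) + 0\right) - 4458 = \left(14 + 0\right) - 4458 = 14 - 4458 = -4444$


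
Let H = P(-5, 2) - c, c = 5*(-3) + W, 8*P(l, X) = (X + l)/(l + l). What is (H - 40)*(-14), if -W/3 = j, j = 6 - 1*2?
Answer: 7259/40 ≈ 181.48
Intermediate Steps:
j = 4 (j = 6 - 2 = 4)
W = -12 (W = -3*4 = -12)
P(l, X) = (X + l)/(16*l) (P(l, X) = ((X + l)/(l + l))/8 = ((X + l)/((2*l)))/8 = ((X + l)*(1/(2*l)))/8 = ((X + l)/(2*l))/8 = (X + l)/(16*l))
c = -27 (c = 5*(-3) - 12 = -15 - 12 = -27)
H = 2163/80 (H = (1/16)*(2 - 5)/(-5) - 1*(-27) = (1/16)*(-1/5)*(-3) + 27 = 3/80 + 27 = 2163/80 ≈ 27.038)
(H - 40)*(-14) = (2163/80 - 40)*(-14) = -1037/80*(-14) = 7259/40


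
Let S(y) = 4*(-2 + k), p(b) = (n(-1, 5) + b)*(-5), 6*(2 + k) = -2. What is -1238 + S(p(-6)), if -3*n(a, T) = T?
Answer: -3766/3 ≈ -1255.3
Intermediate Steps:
k = -7/3 (k = -2 + (⅙)*(-2) = -2 - ⅓ = -7/3 ≈ -2.3333)
n(a, T) = -T/3
p(b) = 25/3 - 5*b (p(b) = (-⅓*5 + b)*(-5) = (-5/3 + b)*(-5) = 25/3 - 5*b)
S(y) = -52/3 (S(y) = 4*(-2 - 7/3) = 4*(-13/3) = -52/3)
-1238 + S(p(-6)) = -1238 - 52/3 = -3766/3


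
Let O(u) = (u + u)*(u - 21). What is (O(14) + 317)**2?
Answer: 14641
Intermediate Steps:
O(u) = 2*u*(-21 + u) (O(u) = (2*u)*(-21 + u) = 2*u*(-21 + u))
(O(14) + 317)**2 = (2*14*(-21 + 14) + 317)**2 = (2*14*(-7) + 317)**2 = (-196 + 317)**2 = 121**2 = 14641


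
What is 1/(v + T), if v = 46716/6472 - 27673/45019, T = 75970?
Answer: 72840742/5534192171727 ≈ 1.3162e-5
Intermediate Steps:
v = 481001987/72840742 (v = 46716*(1/6472) - 27673*1/45019 = 11679/1618 - 27673/45019 = 481001987/72840742 ≈ 6.6035)
1/(v + T) = 1/(481001987/72840742 + 75970) = 1/(5534192171727/72840742) = 72840742/5534192171727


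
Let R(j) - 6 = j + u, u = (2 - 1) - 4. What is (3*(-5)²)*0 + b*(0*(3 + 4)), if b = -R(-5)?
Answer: 0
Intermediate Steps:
u = -3 (u = 1 - 4 = -3)
R(j) = 3 + j (R(j) = 6 + (j - 3) = 6 + (-3 + j) = 3 + j)
b = 2 (b = -(3 - 5) = -1*(-2) = 2)
(3*(-5)²)*0 + b*(0*(3 + 4)) = (3*(-5)²)*0 + 2*(0*(3 + 4)) = (3*25)*0 + 2*(0*7) = 75*0 + 2*0 = 0 + 0 = 0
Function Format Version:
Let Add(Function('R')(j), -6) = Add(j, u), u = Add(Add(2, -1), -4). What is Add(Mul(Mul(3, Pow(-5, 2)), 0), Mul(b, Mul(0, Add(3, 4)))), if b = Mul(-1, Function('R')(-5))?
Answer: 0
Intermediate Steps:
u = -3 (u = Add(1, -4) = -3)
Function('R')(j) = Add(3, j) (Function('R')(j) = Add(6, Add(j, -3)) = Add(6, Add(-3, j)) = Add(3, j))
b = 2 (b = Mul(-1, Add(3, -5)) = Mul(-1, -2) = 2)
Add(Mul(Mul(3, Pow(-5, 2)), 0), Mul(b, Mul(0, Add(3, 4)))) = Add(Mul(Mul(3, Pow(-5, 2)), 0), Mul(2, Mul(0, Add(3, 4)))) = Add(Mul(Mul(3, 25), 0), Mul(2, Mul(0, 7))) = Add(Mul(75, 0), Mul(2, 0)) = Add(0, 0) = 0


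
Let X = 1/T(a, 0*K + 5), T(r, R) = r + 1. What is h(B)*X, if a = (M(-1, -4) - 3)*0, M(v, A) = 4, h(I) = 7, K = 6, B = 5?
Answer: 7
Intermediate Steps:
a = 0 (a = (4 - 3)*0 = 1*0 = 0)
T(r, R) = 1 + r
X = 1 (X = 1/(1 + 0) = 1/1 = 1)
h(B)*X = 7*1 = 7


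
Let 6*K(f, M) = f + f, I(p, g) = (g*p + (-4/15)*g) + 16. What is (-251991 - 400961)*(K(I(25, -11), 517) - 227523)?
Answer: 6687779893952/45 ≈ 1.4862e+11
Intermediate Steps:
I(p, g) = 16 - 4*g/15 + g*p (I(p, g) = (g*p + (-4*1/15)*g) + 16 = (g*p - 4*g/15) + 16 = (-4*g/15 + g*p) + 16 = 16 - 4*g/15 + g*p)
K(f, M) = f/3 (K(f, M) = (f + f)/6 = (2*f)/6 = f/3)
(-251991 - 400961)*(K(I(25, -11), 517) - 227523) = (-251991 - 400961)*((16 - 4/15*(-11) - 11*25)/3 - 227523) = -652952*((16 + 44/15 - 275)/3 - 227523) = -652952*((⅓)*(-3841/15) - 227523) = -652952*(-3841/45 - 227523) = -652952*(-10242376/45) = 6687779893952/45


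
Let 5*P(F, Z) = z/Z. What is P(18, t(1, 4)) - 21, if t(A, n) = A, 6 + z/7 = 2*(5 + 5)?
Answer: -7/5 ≈ -1.4000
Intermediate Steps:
z = 98 (z = -42 + 7*(2*(5 + 5)) = -42 + 7*(2*10) = -42 + 7*20 = -42 + 140 = 98)
P(F, Z) = 98/(5*Z) (P(F, Z) = (98/Z)/5 = 98/(5*Z))
P(18, t(1, 4)) - 21 = (98/5)/1 - 21 = (98/5)*1 - 21 = 98/5 - 21 = -7/5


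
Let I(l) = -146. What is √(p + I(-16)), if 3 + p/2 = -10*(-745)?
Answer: 2*√3687 ≈ 121.44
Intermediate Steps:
p = 14894 (p = -6 + 2*(-10*(-745)) = -6 + 2*7450 = -6 + 14900 = 14894)
√(p + I(-16)) = √(14894 - 146) = √14748 = 2*√3687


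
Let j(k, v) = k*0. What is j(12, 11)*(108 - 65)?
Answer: 0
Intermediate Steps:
j(k, v) = 0
j(12, 11)*(108 - 65) = 0*(108 - 65) = 0*43 = 0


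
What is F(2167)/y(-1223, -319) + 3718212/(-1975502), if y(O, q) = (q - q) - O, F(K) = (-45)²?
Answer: -273490863/1208019473 ≈ -0.22640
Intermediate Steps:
F(K) = 2025
y(O, q) = -O (y(O, q) = 0 - O = -O)
F(2167)/y(-1223, -319) + 3718212/(-1975502) = 2025/((-1*(-1223))) + 3718212/(-1975502) = 2025/1223 + 3718212*(-1/1975502) = 2025*(1/1223) - 1859106/987751 = 2025/1223 - 1859106/987751 = -273490863/1208019473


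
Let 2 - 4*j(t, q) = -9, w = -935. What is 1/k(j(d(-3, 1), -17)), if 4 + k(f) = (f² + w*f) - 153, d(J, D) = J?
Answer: -16/43531 ≈ -0.00036755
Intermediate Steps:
j(t, q) = 11/4 (j(t, q) = ½ - ¼*(-9) = ½ + 9/4 = 11/4)
k(f) = -157 + f² - 935*f (k(f) = -4 + ((f² - 935*f) - 153) = -4 + (-153 + f² - 935*f) = -157 + f² - 935*f)
1/k(j(d(-3, 1), -17)) = 1/(-157 + (11/4)² - 935*11/4) = 1/(-157 + 121/16 - 10285/4) = 1/(-43531/16) = -16/43531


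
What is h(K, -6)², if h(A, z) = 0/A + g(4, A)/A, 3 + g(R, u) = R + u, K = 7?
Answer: 64/49 ≈ 1.3061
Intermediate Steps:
g(R, u) = -3 + R + u (g(R, u) = -3 + (R + u) = -3 + R + u)
h(A, z) = (1 + A)/A (h(A, z) = 0/A + (-3 + 4 + A)/A = 0 + (1 + A)/A = (1 + A)/A)
h(K, -6)² = ((1 + 7)/7)² = ((⅐)*8)² = (8/7)² = 64/49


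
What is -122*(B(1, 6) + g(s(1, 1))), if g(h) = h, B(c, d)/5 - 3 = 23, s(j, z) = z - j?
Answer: -15860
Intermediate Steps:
B(c, d) = 130 (B(c, d) = 15 + 5*23 = 15 + 115 = 130)
-122*(B(1, 6) + g(s(1, 1))) = -122*(130 + (1 - 1*1)) = -122*(130 + (1 - 1)) = -122*(130 + 0) = -122*130 = -15860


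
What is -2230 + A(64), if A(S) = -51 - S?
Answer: -2345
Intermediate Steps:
-2230 + A(64) = -2230 + (-51 - 1*64) = -2230 + (-51 - 64) = -2230 - 115 = -2345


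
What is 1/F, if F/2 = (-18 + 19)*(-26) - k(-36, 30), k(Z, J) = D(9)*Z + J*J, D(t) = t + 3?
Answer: -1/988 ≈ -0.0010121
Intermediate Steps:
D(t) = 3 + t
k(Z, J) = J² + 12*Z (k(Z, J) = (3 + 9)*Z + J*J = 12*Z + J² = J² + 12*Z)
F = -988 (F = 2*((-18 + 19)*(-26) - (30² + 12*(-36))) = 2*(1*(-26) - (900 - 432)) = 2*(-26 - 1*468) = 2*(-26 - 468) = 2*(-494) = -988)
1/F = 1/(-988) = -1/988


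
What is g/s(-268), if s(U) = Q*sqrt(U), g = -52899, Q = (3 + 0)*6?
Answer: 17633*I*sqrt(67)/804 ≈ 179.52*I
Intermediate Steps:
Q = 18 (Q = 3*6 = 18)
s(U) = 18*sqrt(U)
g/s(-268) = -52899*(-I*sqrt(67)/2412) = -(-17633)*I*sqrt(67)/804 = 17633*I*sqrt(67)/804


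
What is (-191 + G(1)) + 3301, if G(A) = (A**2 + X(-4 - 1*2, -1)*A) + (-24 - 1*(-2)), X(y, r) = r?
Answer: 3088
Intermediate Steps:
G(A) = -22 + A**2 - A (G(A) = (A**2 - A) + (-24 - 1*(-2)) = (A**2 - A) + (-24 + 2) = (A**2 - A) - 22 = -22 + A**2 - A)
(-191 + G(1)) + 3301 = (-191 + (-22 + 1**2 - 1*1)) + 3301 = (-191 + (-22 + 1 - 1)) + 3301 = (-191 - 22) + 3301 = -213 + 3301 = 3088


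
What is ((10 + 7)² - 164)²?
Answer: 15625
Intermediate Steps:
((10 + 7)² - 164)² = (17² - 164)² = (289 - 164)² = 125² = 15625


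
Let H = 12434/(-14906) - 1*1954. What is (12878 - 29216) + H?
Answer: -136336493/7453 ≈ -18293.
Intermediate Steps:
H = -14569379/7453 (H = 12434*(-1/14906) - 1954 = -6217/7453 - 1954 = -14569379/7453 ≈ -1954.8)
(12878 - 29216) + H = (12878 - 29216) - 14569379/7453 = -16338 - 14569379/7453 = -136336493/7453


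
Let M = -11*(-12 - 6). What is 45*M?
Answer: 8910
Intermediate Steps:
M = 198 (M = -11*(-18) = 198)
45*M = 45*198 = 8910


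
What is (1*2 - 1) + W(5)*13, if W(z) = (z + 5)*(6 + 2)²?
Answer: 8321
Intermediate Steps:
W(z) = 320 + 64*z (W(z) = (5 + z)*8² = (5 + z)*64 = 320 + 64*z)
(1*2 - 1) + W(5)*13 = (1*2 - 1) + (320 + 64*5)*13 = (2 - 1) + (320 + 320)*13 = 1 + 640*13 = 1 + 8320 = 8321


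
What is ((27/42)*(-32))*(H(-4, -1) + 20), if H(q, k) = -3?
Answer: -2448/7 ≈ -349.71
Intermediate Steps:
((27/42)*(-32))*(H(-4, -1) + 20) = ((27/42)*(-32))*(-3 + 20) = ((27*(1/42))*(-32))*17 = ((9/14)*(-32))*17 = -144/7*17 = -2448/7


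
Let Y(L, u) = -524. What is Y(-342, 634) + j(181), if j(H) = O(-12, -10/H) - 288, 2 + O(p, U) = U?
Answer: -147344/181 ≈ -814.06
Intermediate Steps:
O(p, U) = -2 + U
j(H) = -290 - 10/H (j(H) = (-2 - 10/H) - 288 = -290 - 10/H)
Y(-342, 634) + j(181) = -524 + (-290 - 10/181) = -524 - 52500/181 = -147344/181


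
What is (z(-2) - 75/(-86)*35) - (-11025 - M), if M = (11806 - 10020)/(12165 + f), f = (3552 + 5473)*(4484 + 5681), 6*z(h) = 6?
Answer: 43621361757143/3945305470 ≈ 11057.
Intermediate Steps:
z(h) = 1 (z(h) = (⅙)*6 = 1)
f = 91739125 (f = 9025*10165 = 91739125)
M = 893/45875645 (M = (11806 - 10020)/(12165 + 91739125) = 1786/91751290 = 1786*(1/91751290) = 893/45875645 ≈ 1.9466e-5)
(z(-2) - 75/(-86)*35) - (-11025 - M) = (1 - 75/(-86)*35) - (-11025 - 1*893/45875645) = (1 - 75*(-1/86)*35) - (-11025 - 893/45875645) = (1 + (75/86)*35) - 1*(-505778987018/45875645) = (1 + 2625/86) + 505778987018/45875645 = 2711/86 + 505778987018/45875645 = 43621361757143/3945305470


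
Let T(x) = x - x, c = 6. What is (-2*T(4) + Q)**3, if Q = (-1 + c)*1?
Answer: 125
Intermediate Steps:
T(x) = 0
Q = 5 (Q = (-1 + 6)*1 = 5*1 = 5)
(-2*T(4) + Q)**3 = (-2*0 + 5)**3 = (0 + 5)**3 = 5**3 = 125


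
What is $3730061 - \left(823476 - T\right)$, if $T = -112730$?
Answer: $2793855$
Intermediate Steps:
$3730061 - \left(823476 - T\right) = 3730061 - \left(823476 - -112730\right) = 3730061 - \left(823476 + 112730\right) = 3730061 - 936206 = 2793855$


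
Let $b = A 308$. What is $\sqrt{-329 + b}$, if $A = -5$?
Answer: $i \sqrt{1869} \approx 43.232 i$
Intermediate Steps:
$b = -1540$ ($b = \left(-5\right) 308 = -1540$)
$\sqrt{-329 + b} = \sqrt{-329 - 1540} = \sqrt{-1869} = i \sqrt{1869}$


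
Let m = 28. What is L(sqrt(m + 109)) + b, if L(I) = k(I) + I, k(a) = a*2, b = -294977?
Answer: -294977 + 3*sqrt(137) ≈ -2.9494e+5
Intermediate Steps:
k(a) = 2*a
L(I) = 3*I (L(I) = 2*I + I = 3*I)
L(sqrt(m + 109)) + b = 3*sqrt(28 + 109) - 294977 = 3*sqrt(137) - 294977 = -294977 + 3*sqrt(137)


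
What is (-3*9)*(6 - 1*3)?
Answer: -81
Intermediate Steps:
(-3*9)*(6 - 1*3) = -27*(6 - 3) = -27*3 = -81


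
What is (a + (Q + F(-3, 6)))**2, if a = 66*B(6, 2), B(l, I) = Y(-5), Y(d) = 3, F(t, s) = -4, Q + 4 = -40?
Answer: 22500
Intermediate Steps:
Q = -44 (Q = -4 - 40 = -44)
B(l, I) = 3
a = 198 (a = 66*3 = 198)
(a + (Q + F(-3, 6)))**2 = (198 + (-44 - 4))**2 = (198 - 48)**2 = 150**2 = 22500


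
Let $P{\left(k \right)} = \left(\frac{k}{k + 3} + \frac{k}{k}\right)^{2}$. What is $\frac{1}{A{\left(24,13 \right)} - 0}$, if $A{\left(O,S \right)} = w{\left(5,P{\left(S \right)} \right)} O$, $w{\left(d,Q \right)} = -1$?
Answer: $- \frac{1}{24} \approx -0.041667$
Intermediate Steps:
$P{\left(k \right)} = \left(1 + \frac{k}{3 + k}\right)^{2}$ ($P{\left(k \right)} = \left(\frac{k}{3 + k} + 1\right)^{2} = \left(1 + \frac{k}{3 + k}\right)^{2}$)
$A{\left(O,S \right)} = - O$
$\frac{1}{A{\left(24,13 \right)} - 0} = \frac{1}{\left(-1\right) 24 - 0} = \frac{1}{-24 + 0} = \frac{1}{-24} = - \frac{1}{24}$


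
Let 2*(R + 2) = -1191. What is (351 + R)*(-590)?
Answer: 145435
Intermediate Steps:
R = -1195/2 (R = -2 + (½)*(-1191) = -2 - 1191/2 = -1195/2 ≈ -597.50)
(351 + R)*(-590) = (351 - 1195/2)*(-590) = -493/2*(-590) = 145435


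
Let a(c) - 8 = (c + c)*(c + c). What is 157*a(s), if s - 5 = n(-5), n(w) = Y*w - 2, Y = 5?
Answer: 305208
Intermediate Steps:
n(w) = -2 + 5*w (n(w) = 5*w - 2 = -2 + 5*w)
s = -22 (s = 5 + (-2 + 5*(-5)) = 5 + (-2 - 25) = 5 - 27 = -22)
a(c) = 8 + 4*c**2 (a(c) = 8 + (c + c)*(c + c) = 8 + (2*c)*(2*c) = 8 + 4*c**2)
157*a(s) = 157*(8 + 4*(-22)**2) = 157*(8 + 4*484) = 157*(8 + 1936) = 157*1944 = 305208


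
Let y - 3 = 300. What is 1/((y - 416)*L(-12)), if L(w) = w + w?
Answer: 1/2712 ≈ 0.00036873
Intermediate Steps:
y = 303 (y = 3 + 300 = 303)
L(w) = 2*w
1/((y - 416)*L(-12)) = 1/((303 - 416)*(2*(-12))) = 1/(-113*(-24)) = 1/2712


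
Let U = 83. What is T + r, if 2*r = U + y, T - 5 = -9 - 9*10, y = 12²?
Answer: 39/2 ≈ 19.500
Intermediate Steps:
y = 144
T = -94 (T = 5 + (-9 - 9*10) = 5 + (-9 - 90) = 5 - 99 = -94)
r = 227/2 (r = (83 + 144)/2 = (½)*227 = 227/2 ≈ 113.50)
T + r = -94 + 227/2 = 39/2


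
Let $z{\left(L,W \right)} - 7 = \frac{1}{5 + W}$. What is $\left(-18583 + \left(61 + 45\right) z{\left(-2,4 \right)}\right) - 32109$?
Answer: $- \frac{449444}{9} \approx -49938.0$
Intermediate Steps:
$z{\left(L,W \right)} = 7 + \frac{1}{5 + W}$
$\left(-18583 + \left(61 + 45\right) z{\left(-2,4 \right)}\right) - 32109 = \left(-18583 + \left(61 + 45\right) \frac{36 + 7 \cdot 4}{5 + 4}\right) - 32109 = \left(-18583 + 106 \frac{36 + 28}{9}\right) - 32109 = \left(-18583 + 106 \cdot \frac{1}{9} \cdot 64\right) - 32109 = \left(-18583 + 106 \cdot \frac{64}{9}\right) - 32109 = \left(-18583 + \frac{6784}{9}\right) - 32109 = - \frac{160463}{9} - 32109 = - \frac{449444}{9}$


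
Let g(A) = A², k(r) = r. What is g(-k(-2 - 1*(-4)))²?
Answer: 16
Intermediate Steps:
g(-k(-2 - 1*(-4)))² = ((-(-2 - 1*(-4)))²)² = ((-(-2 + 4))²)² = ((-1*2)²)² = ((-2)²)² = 4² = 16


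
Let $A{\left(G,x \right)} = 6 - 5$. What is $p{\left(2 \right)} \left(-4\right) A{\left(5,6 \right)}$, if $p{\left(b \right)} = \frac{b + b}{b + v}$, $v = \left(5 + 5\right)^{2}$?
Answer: $- \frac{8}{51} \approx -0.15686$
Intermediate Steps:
$A{\left(G,x \right)} = 1$ ($A{\left(G,x \right)} = 6 - 5 = 1$)
$v = 100$ ($v = 10^{2} = 100$)
$p{\left(b \right)} = \frac{2 b}{100 + b}$ ($p{\left(b \right)} = \frac{b + b}{b + 100} = \frac{2 b}{100 + b}$)
$p{\left(2 \right)} \left(-4\right) A{\left(5,6 \right)} = 2 \cdot 2 \frac{1}{100 + 2} \left(-4\right) 1 = 2 \cdot 2 \cdot \frac{1}{102} \left(-4\right) 1 = \frac{2}{51} \left(-4\right) 1 = \left(- \frac{8}{51}\right) 1 = - \frac{8}{51}$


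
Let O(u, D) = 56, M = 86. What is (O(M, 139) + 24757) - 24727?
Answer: 86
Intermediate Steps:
(O(M, 139) + 24757) - 24727 = (56 + 24757) - 24727 = 24813 - 24727 = 86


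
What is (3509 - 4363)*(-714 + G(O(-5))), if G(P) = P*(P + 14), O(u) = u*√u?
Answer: 716506 + 59780*I*√5 ≈ 7.1651e+5 + 1.3367e+5*I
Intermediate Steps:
O(u) = u^(3/2)
G(P) = P*(14 + P)
(3509 - 4363)*(-714 + G(O(-5))) = (3509 - 4363)*(-714 + (-5)^(3/2)*(14 + (-5)^(3/2))) = -854*(-714 + (-5*I*√5)*(14 - 5*I*√5)) = -854*(-714 - 5*I*√5*(14 - 5*I*√5)) = 609756 + 4270*I*√5*(14 - 5*I*√5)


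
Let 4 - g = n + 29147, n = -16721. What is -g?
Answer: 12422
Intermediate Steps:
g = -12422 (g = 4 - (-16721 + 29147) = 4 - 1*12426 = 4 - 12426 = -12422)
-g = -1*(-12422) = 12422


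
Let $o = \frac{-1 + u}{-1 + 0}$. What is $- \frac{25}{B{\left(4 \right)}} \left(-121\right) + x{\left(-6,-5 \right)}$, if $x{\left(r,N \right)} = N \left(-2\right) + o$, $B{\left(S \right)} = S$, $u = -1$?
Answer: $\frac{3073}{4} \approx 768.25$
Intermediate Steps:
$o = 2$ ($o = \frac{-1 - 1}{-1 + 0} = - \frac{2}{-1} = \left(-2\right) \left(-1\right) = 2$)
$x{\left(r,N \right)} = 2 - 2 N$ ($x{\left(r,N \right)} = N \left(-2\right) + 2 = - 2 N + 2 = 2 - 2 N$)
$- \frac{25}{B{\left(4 \right)}} \left(-121\right) + x{\left(-6,-5 \right)} = - \frac{25}{4} \left(-121\right) + \left(2 - -10\right) = \left(-25\right) \frac{1}{4} \left(-121\right) + \left(2 + 10\right) = \left(- \frac{25}{4}\right) \left(-121\right) + 12 = \frac{3025}{4} + 12 = \frac{3073}{4}$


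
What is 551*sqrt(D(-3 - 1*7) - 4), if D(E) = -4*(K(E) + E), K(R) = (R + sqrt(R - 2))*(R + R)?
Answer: 1102*sqrt(-191 + 40*I*sqrt(3)) ≈ 2719.2 + 15471.0*I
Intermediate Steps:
K(R) = 2*R*(R + sqrt(-2 + R)) (K(R) = (R + sqrt(-2 + R))*(2*R) = 2*R*(R + sqrt(-2 + R)))
D(E) = -4*E - 8*E*(E + sqrt(-2 + E)) (D(E) = -4*(2*E*(E + sqrt(-2 + E)) + E) = -4*(E + 2*E*(E + sqrt(-2 + E))) = -4*E - 8*E*(E + sqrt(-2 + E)))
551*sqrt(D(-3 - 1*7) - 4) = 551*sqrt(-4*(-3 - 1*7)*(1 + 2*(-3 - 1*7) + 2*sqrt(-2 + (-3 - 1*7))) - 4) = 551*sqrt(-4*(-3 - 7)*(1 + 2*(-3 - 7) + 2*sqrt(-2 + (-3 - 7))) - 4) = 551*sqrt(-4*(-10)*(1 + 2*(-10) + 2*sqrt(-2 - 10)) - 4) = 551*sqrt(-4*(-10)*(1 - 20 + 2*sqrt(-12)) - 4) = 551*sqrt(-4*(-10)*(1 - 20 + 2*(2*I*sqrt(3))) - 4) = 551*sqrt(-4*(-10)*(1 - 20 + 4*I*sqrt(3)) - 4) = 551*sqrt(-4*(-10)*(-19 + 4*I*sqrt(3)) - 4) = 551*sqrt((-760 + 160*I*sqrt(3)) - 4) = 551*sqrt(-764 + 160*I*sqrt(3))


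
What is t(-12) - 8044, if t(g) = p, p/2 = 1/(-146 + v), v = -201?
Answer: -2791270/347 ≈ -8044.0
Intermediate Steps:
p = -2/347 (p = 2/(-146 - 201) = 2/(-347) = 2*(-1/347) = -2/347 ≈ -0.0057637)
t(g) = -2/347
t(-12) - 8044 = -2/347 - 8044 = -2791270/347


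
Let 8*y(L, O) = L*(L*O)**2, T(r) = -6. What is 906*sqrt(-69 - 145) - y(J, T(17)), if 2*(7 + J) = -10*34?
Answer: 49907097/2 + 906*I*sqrt(214) ≈ 2.4954e+7 + 13254.0*I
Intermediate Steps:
J = -177 (J = -7 + (-10*34)/2 = -7 + (1/2)*(-340) = -7 - 170 = -177)
y(L, O) = L**3*O**2/8 (y(L, O) = (L*(L*O)**2)/8 = (L*(L**2*O**2))/8 = (L**3*O**2)/8 = L**3*O**2/8)
906*sqrt(-69 - 145) - y(J, T(17)) = 906*sqrt(-69 - 145) - (-177)**3*(-6)**2/8 = 906*sqrt(-214) - (-5545233)*36/8 = 906*(I*sqrt(214)) - 1*(-49907097/2) = 906*I*sqrt(214) + 49907097/2 = 49907097/2 + 906*I*sqrt(214)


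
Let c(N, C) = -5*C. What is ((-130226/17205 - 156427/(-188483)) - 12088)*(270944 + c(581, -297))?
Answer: -10685053602751489547/3242850015 ≈ -3.2950e+9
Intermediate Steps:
((-130226/17205 - 156427/(-188483)) - 12088)*(270944 + c(581, -297)) = ((-130226/17205 - 156427/(-188483)) - 12088)*(270944 - 5*(-297)) = ((-130226*1/17205 - 156427*(-1/188483)) - 12088)*(270944 + 1485) = ((-130226/17205 + 156427/188483) - 12088)*272429 = (-21854060623/3242850015 - 12088)*272429 = -39221425041943/3242850015*272429 = -10685053602751489547/3242850015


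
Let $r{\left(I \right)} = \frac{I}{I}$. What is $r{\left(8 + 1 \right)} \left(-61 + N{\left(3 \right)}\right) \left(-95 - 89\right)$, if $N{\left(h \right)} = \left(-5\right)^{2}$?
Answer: $6624$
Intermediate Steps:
$r{\left(I \right)} = 1$
$N{\left(h \right)} = 25$
$r{\left(8 + 1 \right)} \left(-61 + N{\left(3 \right)}\right) \left(-95 - 89\right) = 1 \left(-61 + 25\right) \left(-95 - 89\right) = 1 \left(\left(-36\right) \left(-184\right)\right) = 1 \cdot 6624 = 6624$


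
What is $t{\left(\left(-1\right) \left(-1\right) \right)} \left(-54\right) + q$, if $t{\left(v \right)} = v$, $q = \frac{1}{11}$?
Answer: $- \frac{593}{11} \approx -53.909$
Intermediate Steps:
$q = \frac{1}{11} \approx 0.090909$
$t{\left(\left(-1\right) \left(-1\right) \right)} \left(-54\right) + q = \left(-1\right) \left(-1\right) \left(-54\right) + \frac{1}{11} = 1 \left(-54\right) + \frac{1}{11} = -54 + \frac{1}{11} = - \frac{593}{11}$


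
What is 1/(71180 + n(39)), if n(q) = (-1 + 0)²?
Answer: 1/71181 ≈ 1.4049e-5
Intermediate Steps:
n(q) = 1 (n(q) = (-1)² = 1)
1/(71180 + n(39)) = 1/(71180 + 1) = 1/71181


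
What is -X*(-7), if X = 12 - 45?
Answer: -231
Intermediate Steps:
X = -33
-X*(-7) = -1*(-33)*(-7) = 33*(-7) = -231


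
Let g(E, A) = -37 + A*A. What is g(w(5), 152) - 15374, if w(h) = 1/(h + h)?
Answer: 7693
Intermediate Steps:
w(h) = 1/(2*h)
g(E, A) = -37 + A²
g(w(5), 152) - 15374 = (-37 + 152²) - 15374 = (-37 + 23104) - 15374 = 23067 - 15374 = 7693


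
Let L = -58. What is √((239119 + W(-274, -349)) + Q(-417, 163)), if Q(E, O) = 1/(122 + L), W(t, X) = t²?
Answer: √20108481/8 ≈ 560.53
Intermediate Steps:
Q(E, O) = 1/64 (Q(E, O) = 1/(122 - 58) = 1/64)
√((239119 + W(-274, -349)) + Q(-417, 163)) = √((239119 + (-274)²) + 1/64) = √((239119 + 75076) + 1/64) = √(314195 + 1/64) = √(20108481/64) = √20108481/8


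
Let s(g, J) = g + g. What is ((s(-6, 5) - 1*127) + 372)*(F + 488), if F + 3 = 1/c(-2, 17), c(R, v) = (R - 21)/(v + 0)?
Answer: 2595154/23 ≈ 1.1283e+5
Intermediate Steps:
c(R, v) = (-21 + R)/v
F = -86/23 (F = -3 + 1/((-21 - 2)/17) = -3 + 1/((1/17)*(-23)) = -3 + 1/(-23/17) = -3 - 17/23 = -86/23 ≈ -3.7391)
s(g, J) = 2*g
((s(-6, 5) - 1*127) + 372)*(F + 488) = ((2*(-6) - 1*127) + 372)*(-86/23 + 488) = ((-12 - 127) + 372)*(11138/23) = (-139 + 372)*(11138/23) = 233*(11138/23) = 2595154/23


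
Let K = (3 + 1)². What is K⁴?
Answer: 65536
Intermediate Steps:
K = 16 (K = 4² = 16)
K⁴ = 16⁴ = 65536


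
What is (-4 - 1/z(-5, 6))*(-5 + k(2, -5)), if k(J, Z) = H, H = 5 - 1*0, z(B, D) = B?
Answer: 0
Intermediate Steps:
H = 5 (H = 5 + 0 = 5)
k(J, Z) = 5
(-4 - 1/z(-5, 6))*(-5 + k(2, -5)) = (-4 - 1/(-5))*(-5 + 5) = (-4 - 1*(-1/5))*0 = (-4 + 1/5)*0 = -19/5*0 = 0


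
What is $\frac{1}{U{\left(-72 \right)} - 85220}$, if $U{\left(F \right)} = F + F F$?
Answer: $- \frac{1}{80108} \approx -1.2483 \cdot 10^{-5}$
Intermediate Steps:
$U{\left(F \right)} = F + F^{2}$
$\frac{1}{U{\left(-72 \right)} - 85220} = \frac{1}{- 72 \left(1 - 72\right) - 85220} = \frac{1}{\left(-72\right) \left(-71\right) - 85220} = \frac{1}{5112 - 85220} = \frac{1}{-80108} = - \frac{1}{80108}$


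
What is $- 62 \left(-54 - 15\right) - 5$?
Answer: $4273$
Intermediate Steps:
$- 62 \left(-54 - 15\right) - 5 = \left(-62\right) \left(-69\right) - 5 = 4278 - 5 = 4273$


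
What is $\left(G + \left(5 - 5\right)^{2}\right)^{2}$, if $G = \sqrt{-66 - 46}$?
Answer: $-112$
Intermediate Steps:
$G = 4 i \sqrt{7}$ ($G = \sqrt{-112} = 4 i \sqrt{7} \approx 10.583 i$)
$\left(G + \left(5 - 5\right)^{2}\right)^{2} = \left(4 i \sqrt{7} + \left(5 - 5\right)^{2}\right)^{2} = \left(4 i \sqrt{7} + 0^{2}\right)^{2} = \left(4 i \sqrt{7} + 0\right)^{2} = \left(4 i \sqrt{7}\right)^{2} = -112$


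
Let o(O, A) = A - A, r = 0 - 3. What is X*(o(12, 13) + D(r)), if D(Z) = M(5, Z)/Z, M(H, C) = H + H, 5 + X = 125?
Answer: -400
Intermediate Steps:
r = -3
X = 120 (X = -5 + 125 = 120)
M(H, C) = 2*H
o(O, A) = 0
D(Z) = 10/Z (D(Z) = (2*5)/Z = 10/Z)
X*(o(12, 13) + D(r)) = 120*(0 + 10/(-3)) = 120*(0 + 10*(-⅓)) = 120*(0 - 10/3) = 120*(-10/3) = -400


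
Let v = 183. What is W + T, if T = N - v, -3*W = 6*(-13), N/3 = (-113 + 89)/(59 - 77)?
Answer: -153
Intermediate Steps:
N = 4 (N = 3*((-113 + 89)/(59 - 77)) = 3*(-24/(-18)) = 3*(-24*(-1/18)) = 3*(4/3) = 4)
W = 26 (W = -2*(-13) = -⅓*(-78) = 26)
T = -179 (T = 4 - 1*183 = 4 - 183 = -179)
W + T = 26 - 179 = -153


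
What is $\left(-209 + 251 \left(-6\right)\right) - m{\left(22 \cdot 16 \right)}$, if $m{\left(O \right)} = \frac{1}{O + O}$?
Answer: $- \frac{1207361}{704} \approx -1715.0$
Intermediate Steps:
$m{\left(O \right)} = \frac{1}{2 O}$
$\left(-209 + 251 \left(-6\right)\right) - m{\left(22 \cdot 16 \right)} = \left(-209 + 251 \left(-6\right)\right) - \frac{1}{2 \cdot 22 \cdot 16} = \left(-209 - 1506\right) - \frac{1}{2 \cdot 352} = -1715 - \frac{1}{2} \cdot \frac{1}{352} = -1715 - \frac{1}{704} = - \frac{1207361}{704}$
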